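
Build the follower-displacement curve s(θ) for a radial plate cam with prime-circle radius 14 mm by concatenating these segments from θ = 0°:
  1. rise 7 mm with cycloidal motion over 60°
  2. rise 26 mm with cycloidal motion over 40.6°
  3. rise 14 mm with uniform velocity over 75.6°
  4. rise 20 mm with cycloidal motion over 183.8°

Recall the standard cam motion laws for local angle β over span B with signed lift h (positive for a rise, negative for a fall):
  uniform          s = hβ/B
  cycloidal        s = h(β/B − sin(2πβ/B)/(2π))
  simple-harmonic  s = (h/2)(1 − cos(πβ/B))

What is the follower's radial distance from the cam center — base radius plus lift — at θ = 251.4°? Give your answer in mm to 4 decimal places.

seg 1 [0°–60°] cycloidal, h=7: full span → s += 7 → s = 7.0000
seg 2 [60°–100.6°] cycloidal, h=26: full span → s += 26 → s = 33.0000
seg 3 [100.6°–176.2°] uniform, h=14: full span → s += 14 → s = 47.0000
seg 4 [176.2°–360°] cycloidal, h=20: θ=251.4° here. β=75.2, B=183.8. 20·(0.4091 − sin(2π·0.4091)/(2π)) = 6.4627 → s = 53.4627
radial distance = base radius + s = 14 + 53.4627 = 67.4627

67.4627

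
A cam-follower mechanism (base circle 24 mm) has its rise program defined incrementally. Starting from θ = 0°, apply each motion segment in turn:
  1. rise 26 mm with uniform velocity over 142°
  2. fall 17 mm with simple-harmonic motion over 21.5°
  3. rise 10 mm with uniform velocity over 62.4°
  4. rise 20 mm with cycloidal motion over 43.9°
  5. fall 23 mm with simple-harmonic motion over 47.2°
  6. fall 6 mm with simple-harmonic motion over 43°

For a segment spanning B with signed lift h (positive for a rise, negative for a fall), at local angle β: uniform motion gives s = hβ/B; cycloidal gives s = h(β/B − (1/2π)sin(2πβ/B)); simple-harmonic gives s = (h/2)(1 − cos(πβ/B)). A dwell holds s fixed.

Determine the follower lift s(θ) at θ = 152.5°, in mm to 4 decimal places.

seg 1 [0°–142°] uniform, h=26: full span → s += 26 → s = 26.0000
seg 2 [142°–163.5°] simple-harmonic, h=-17: θ=152.5° here. β=10.5, B=21.5. -17/2·(1 − cos(π·0.4884)) = -8.1896 → s = 17.8104

17.8104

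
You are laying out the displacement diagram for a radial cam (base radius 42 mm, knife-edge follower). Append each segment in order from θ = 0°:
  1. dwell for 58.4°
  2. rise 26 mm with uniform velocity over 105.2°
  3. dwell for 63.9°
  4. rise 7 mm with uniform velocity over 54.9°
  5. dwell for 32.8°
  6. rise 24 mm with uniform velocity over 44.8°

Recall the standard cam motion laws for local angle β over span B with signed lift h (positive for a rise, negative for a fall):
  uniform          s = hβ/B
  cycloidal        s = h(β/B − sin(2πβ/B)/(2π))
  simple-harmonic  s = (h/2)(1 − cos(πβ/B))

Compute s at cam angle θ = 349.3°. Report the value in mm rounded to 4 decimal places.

seg 1 [0°–58.4°] dwell: s stays 0.0000
seg 2 [58.4°–163.6°] uniform, h=26: full span → s += 26 → s = 26.0000
seg 3 [163.6°–227.5°] dwell: s stays 26.0000
seg 4 [227.5°–282.4°] uniform, h=7: full span → s += 7 → s = 33.0000
seg 5 [282.4°–315.2°] dwell: s stays 33.0000
seg 6 [315.2°–360°] uniform, h=24: θ=349.3° here. β=34.1, B=44.8. 24·34.1/44.8 = 18.2679 → s = 51.2679

51.2679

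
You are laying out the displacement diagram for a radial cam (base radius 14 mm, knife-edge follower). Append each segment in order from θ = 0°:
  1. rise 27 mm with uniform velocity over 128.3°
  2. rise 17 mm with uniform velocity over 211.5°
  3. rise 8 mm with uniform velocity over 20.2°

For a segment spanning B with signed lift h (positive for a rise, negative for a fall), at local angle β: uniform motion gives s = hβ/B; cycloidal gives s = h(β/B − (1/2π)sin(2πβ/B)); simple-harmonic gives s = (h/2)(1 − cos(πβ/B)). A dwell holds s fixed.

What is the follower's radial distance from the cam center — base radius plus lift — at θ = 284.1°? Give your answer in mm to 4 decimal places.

seg 1 [0°–128.3°] uniform, h=27: full span → s += 27 → s = 27.0000
seg 2 [128.3°–339.8°] uniform, h=17: θ=284.1° here. β=155.8, B=211.5. 17·155.8/211.5 = 12.5229 → s = 39.5229
radial distance = base radius + s = 14 + 39.5229 = 53.5229

53.5229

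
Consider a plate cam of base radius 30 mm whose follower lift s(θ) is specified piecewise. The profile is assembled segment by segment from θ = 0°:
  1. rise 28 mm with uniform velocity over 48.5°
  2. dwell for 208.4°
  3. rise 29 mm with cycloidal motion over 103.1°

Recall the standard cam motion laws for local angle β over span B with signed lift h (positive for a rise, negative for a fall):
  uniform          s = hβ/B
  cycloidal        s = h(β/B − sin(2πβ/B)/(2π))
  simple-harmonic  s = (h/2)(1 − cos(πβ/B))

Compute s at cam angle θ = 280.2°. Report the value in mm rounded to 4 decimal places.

seg 1 [0°–48.5°] uniform, h=28: full span → s += 28 → s = 28.0000
seg 2 [48.5°–256.9°] dwell: s stays 28.0000
seg 3 [256.9°–360°] cycloidal, h=29: θ=280.2° here. β=23.3, B=103.1. 29·(0.2260 − sin(2π·0.2260)/(2π)) = 1.9907 → s = 29.9907

29.9907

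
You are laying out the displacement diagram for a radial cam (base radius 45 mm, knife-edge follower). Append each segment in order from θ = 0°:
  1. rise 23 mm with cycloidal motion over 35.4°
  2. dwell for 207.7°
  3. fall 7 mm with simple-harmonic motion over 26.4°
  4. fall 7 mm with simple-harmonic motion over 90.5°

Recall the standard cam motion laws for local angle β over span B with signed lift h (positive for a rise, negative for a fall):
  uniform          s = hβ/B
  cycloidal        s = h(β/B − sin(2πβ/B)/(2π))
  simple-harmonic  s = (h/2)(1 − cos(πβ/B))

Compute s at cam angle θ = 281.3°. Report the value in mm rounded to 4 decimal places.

seg 1 [0°–35.4°] cycloidal, h=23: full span → s += 23 → s = 23.0000
seg 2 [35.4°–243.1°] dwell: s stays 23.0000
seg 3 [243.1°–269.5°] simple-harmonic, h=-7: full span → s += -7 → s = 16.0000
seg 4 [269.5°–360°] simple-harmonic, h=-7: θ=281.3° here. β=11.8, B=90.5. -7/2·(1 − cos(π·0.1304)) = -0.2896 → s = 15.7104

15.7104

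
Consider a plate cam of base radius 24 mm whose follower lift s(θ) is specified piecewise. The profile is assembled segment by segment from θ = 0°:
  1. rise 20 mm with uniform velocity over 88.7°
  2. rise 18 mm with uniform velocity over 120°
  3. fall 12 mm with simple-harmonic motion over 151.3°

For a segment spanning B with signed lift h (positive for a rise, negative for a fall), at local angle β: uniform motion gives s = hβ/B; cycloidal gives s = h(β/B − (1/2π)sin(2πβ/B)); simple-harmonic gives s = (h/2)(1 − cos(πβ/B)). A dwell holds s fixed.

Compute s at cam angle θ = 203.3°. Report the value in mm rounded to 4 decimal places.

seg 1 [0°–88.7°] uniform, h=20: full span → s += 20 → s = 20.0000
seg 2 [88.7°–208.7°] uniform, h=18: θ=203.3° here. β=114.6, B=120. 18·114.6/120 = 17.1900 → s = 37.1900

37.1900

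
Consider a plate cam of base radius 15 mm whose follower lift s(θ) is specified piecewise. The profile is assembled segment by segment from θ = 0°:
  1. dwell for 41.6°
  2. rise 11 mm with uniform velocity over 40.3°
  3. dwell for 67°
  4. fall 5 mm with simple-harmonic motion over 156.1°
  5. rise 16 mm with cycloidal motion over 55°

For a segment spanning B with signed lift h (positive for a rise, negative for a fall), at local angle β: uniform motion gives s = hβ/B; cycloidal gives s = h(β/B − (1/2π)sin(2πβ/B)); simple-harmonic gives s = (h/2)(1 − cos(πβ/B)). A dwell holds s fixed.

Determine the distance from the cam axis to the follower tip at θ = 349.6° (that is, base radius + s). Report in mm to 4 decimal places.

seg 1 [0°–41.6°] dwell: s stays 0.0000
seg 2 [41.6°–81.9°] uniform, h=11: full span → s += 11 → s = 11.0000
seg 3 [81.9°–148.9°] dwell: s stays 11.0000
seg 4 [148.9°–305°] simple-harmonic, h=-5: full span → s += -5 → s = 6.0000
seg 5 [305°–360°] cycloidal, h=16: θ=349.6° here. β=44.6, B=55. 16·(0.8109 − sin(2π·0.8109)/(2π)) = 15.3368 → s = 21.3368
radial distance = base radius + s = 15 + 21.3368 = 36.3368

36.3368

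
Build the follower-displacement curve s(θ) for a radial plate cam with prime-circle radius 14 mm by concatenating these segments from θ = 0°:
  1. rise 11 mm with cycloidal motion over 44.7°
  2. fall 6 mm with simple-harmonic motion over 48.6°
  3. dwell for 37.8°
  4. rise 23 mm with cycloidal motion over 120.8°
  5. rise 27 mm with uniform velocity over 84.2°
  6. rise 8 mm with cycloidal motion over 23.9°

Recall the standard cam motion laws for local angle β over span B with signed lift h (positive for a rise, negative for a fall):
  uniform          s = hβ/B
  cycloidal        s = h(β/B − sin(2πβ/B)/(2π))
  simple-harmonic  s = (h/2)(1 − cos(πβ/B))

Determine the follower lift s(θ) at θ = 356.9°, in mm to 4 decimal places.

seg 1 [0°–44.7°] cycloidal, h=11: full span → s += 11 → s = 11.0000
seg 2 [44.7°–93.3°] simple-harmonic, h=-6: full span → s += -6 → s = 5.0000
seg 3 [93.3°–131.1°] dwell: s stays 5.0000
seg 4 [131.1°–251.9°] cycloidal, h=23: full span → s += 23 → s = 28.0000
seg 5 [251.9°–336.1°] uniform, h=27: full span → s += 27 → s = 55.0000
seg 6 [336.1°–360°] cycloidal, h=8: θ=356.9° here. β=20.8, B=23.9. 8·(0.8703 − sin(2π·0.8703)/(2π)) = 7.8889 → s = 62.8889

62.8889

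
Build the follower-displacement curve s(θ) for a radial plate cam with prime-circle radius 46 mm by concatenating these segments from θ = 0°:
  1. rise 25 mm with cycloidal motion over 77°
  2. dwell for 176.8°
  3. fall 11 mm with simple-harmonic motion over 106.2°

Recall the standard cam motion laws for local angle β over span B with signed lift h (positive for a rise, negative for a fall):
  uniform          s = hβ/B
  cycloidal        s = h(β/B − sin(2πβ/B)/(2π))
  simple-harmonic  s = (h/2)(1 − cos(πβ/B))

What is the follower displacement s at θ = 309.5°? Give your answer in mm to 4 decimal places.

seg 1 [0°–77°] cycloidal, h=25: full span → s += 25 → s = 25.0000
seg 2 [77°–253.8°] dwell: s stays 25.0000
seg 3 [253.8°–360°] simple-harmonic, h=-11: θ=309.5° here. β=55.7, B=106.2. -11/2·(1 − cos(π·0.5245)) = -5.9226 → s = 19.0774

19.0774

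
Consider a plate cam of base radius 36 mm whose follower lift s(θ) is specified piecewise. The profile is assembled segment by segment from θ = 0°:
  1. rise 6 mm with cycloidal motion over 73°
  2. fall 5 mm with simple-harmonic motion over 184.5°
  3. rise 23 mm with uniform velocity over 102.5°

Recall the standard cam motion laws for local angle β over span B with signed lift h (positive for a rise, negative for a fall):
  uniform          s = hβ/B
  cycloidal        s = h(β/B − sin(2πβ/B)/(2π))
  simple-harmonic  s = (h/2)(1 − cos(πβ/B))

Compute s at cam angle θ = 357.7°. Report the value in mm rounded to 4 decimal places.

seg 1 [0°–73°] cycloidal, h=6: full span → s += 6 → s = 6.0000
seg 2 [73°–257.5°] simple-harmonic, h=-5: full span → s += -5 → s = 1.0000
seg 3 [257.5°–360°] uniform, h=23: θ=357.7° here. β=100.2, B=102.5. 23·100.2/102.5 = 22.4839 → s = 23.4839

23.4839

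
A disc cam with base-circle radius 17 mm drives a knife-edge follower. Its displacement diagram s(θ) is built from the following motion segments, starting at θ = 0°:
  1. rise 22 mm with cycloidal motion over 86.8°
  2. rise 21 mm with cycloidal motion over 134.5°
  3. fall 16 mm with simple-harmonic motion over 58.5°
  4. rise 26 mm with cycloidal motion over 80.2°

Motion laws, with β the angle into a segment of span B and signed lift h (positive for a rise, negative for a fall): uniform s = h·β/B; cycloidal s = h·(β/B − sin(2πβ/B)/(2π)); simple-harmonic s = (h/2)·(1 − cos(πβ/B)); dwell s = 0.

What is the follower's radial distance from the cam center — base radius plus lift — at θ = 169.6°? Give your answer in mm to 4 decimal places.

seg 1 [0°–86.8°] cycloidal, h=22: full span → s += 22 → s = 22.0000
seg 2 [86.8°–221.3°] cycloidal, h=21: θ=169.6° here. β=82.8, B=134.5. 21·(0.6156 − sin(2π·0.6156)/(2π)) = 15.1478 → s = 37.1478
radial distance = base radius + s = 17 + 37.1478 = 54.1478

54.1478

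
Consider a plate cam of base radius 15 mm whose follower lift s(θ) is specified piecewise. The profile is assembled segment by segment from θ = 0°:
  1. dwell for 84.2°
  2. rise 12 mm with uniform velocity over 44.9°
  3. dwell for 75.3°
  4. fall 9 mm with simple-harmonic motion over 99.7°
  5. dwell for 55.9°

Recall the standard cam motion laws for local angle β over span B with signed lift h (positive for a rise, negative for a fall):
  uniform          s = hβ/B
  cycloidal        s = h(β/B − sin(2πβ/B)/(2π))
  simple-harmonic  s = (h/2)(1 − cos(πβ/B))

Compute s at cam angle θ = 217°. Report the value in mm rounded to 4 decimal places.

seg 1 [0°–84.2°] dwell: s stays 0.0000
seg 2 [84.2°–129.1°] uniform, h=12: full span → s += 12 → s = 12.0000
seg 3 [129.1°–204.4°] dwell: s stays 12.0000
seg 4 [204.4°–304.1°] simple-harmonic, h=-9: θ=217° here. β=12.6, B=99.7. -9/2·(1 − cos(π·0.1264)) = -0.3500 → s = 11.6500

11.6500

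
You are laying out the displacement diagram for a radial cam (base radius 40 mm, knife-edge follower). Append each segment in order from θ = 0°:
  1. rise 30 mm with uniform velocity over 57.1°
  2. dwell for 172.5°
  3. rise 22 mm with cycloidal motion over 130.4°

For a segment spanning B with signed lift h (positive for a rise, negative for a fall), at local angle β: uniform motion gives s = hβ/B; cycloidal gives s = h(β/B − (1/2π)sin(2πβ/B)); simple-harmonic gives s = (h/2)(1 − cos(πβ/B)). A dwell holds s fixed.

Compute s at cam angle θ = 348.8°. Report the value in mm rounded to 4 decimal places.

seg 1 [0°–57.1°] uniform, h=30: full span → s += 30 → s = 30.0000
seg 2 [57.1°–229.6°] dwell: s stays 30.0000
seg 3 [229.6°–360°] cycloidal, h=22: θ=348.8° here. β=119.2, B=130.4. 22·(0.9141 − sin(2π·0.9141)/(2π)) = 21.9096 → s = 51.9096

51.9096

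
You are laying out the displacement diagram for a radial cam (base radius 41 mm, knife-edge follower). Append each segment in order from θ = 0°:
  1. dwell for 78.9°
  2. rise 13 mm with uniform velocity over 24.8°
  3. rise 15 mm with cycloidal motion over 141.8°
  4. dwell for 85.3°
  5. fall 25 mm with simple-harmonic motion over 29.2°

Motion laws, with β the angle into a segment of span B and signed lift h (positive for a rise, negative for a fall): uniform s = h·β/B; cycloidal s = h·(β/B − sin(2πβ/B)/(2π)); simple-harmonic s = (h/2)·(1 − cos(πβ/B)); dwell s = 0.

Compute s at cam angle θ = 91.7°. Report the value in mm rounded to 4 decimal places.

seg 1 [0°–78.9°] dwell: s stays 0.0000
seg 2 [78.9°–103.7°] uniform, h=13: θ=91.7° here. β=12.8, B=24.8. 13·12.8/24.8 = 6.7097 → s = 6.7097

6.7097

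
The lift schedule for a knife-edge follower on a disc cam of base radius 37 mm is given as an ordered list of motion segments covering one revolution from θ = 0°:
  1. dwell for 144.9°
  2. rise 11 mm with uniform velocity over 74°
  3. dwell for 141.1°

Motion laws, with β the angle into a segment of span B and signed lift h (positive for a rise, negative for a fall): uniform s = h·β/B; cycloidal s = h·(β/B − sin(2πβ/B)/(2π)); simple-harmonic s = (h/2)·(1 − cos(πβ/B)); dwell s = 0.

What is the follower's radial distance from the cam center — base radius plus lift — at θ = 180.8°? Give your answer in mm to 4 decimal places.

seg 1 [0°–144.9°] dwell: s stays 0.0000
seg 2 [144.9°–218.9°] uniform, h=11: θ=180.8° here. β=35.9, B=74. 11·35.9/74 = 5.3365 → s = 5.3365
radial distance = base radius + s = 37 + 5.3365 = 42.3365

42.3365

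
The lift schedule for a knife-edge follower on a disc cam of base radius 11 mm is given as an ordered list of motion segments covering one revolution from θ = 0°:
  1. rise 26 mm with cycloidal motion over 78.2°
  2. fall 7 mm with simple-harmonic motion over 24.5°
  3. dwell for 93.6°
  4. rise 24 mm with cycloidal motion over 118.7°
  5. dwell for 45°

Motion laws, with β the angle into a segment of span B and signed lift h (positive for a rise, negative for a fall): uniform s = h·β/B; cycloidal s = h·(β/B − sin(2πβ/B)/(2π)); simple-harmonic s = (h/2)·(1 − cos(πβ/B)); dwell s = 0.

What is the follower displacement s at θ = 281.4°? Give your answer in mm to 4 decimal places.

seg 1 [0°–78.2°] cycloidal, h=26: full span → s += 26 → s = 26.0000
seg 2 [78.2°–102.7°] simple-harmonic, h=-7: full span → s += -7 → s = 19.0000
seg 3 [102.7°–196.3°] dwell: s stays 19.0000
seg 4 [196.3°–315°] cycloidal, h=24: θ=281.4° here. β=85.1, B=118.7. 24·(0.7169 − sin(2π·0.7169)/(2π)) = 20.9440 → s = 39.9440

39.9440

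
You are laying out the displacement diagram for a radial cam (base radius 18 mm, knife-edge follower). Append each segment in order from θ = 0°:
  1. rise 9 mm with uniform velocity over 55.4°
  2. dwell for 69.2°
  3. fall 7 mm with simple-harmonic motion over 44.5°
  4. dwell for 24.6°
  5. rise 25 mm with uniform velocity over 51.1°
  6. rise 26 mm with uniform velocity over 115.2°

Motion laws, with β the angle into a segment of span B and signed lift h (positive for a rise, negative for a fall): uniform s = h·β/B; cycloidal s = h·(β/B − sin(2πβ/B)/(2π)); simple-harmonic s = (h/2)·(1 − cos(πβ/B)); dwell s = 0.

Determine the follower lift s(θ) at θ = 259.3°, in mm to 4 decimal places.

seg 1 [0°–55.4°] uniform, h=9: full span → s += 9 → s = 9.0000
seg 2 [55.4°–124.6°] dwell: s stays 9.0000
seg 3 [124.6°–169.1°] simple-harmonic, h=-7: full span → s += -7 → s = 2.0000
seg 4 [169.1°–193.7°] dwell: s stays 2.0000
seg 5 [193.7°–244.8°] uniform, h=25: full span → s += 25 → s = 27.0000
seg 6 [244.8°–360°] uniform, h=26: θ=259.3° here. β=14.5, B=115.2. 26·14.5/115.2 = 3.2726 → s = 30.2726

30.2726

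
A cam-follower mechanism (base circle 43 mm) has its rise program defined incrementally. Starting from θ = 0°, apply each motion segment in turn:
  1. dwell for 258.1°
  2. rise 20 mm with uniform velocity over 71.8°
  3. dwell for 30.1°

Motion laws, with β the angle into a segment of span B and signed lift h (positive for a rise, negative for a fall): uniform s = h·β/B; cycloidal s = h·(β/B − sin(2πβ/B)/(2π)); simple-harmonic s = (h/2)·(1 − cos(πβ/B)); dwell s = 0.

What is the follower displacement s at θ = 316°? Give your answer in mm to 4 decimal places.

seg 1 [0°–258.1°] dwell: s stays 0.0000
seg 2 [258.1°–329.9°] uniform, h=20: θ=316° here. β=57.9, B=71.8. 20·57.9/71.8 = 16.1281 → s = 16.1281

16.1281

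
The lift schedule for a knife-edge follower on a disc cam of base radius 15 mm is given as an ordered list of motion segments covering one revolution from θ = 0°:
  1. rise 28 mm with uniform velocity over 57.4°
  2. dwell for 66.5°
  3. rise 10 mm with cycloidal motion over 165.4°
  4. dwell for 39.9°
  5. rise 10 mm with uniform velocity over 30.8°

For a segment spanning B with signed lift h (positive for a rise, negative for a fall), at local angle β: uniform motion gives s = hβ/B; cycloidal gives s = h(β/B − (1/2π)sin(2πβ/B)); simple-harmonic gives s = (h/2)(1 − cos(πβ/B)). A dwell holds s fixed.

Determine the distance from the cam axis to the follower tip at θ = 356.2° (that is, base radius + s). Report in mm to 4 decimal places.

seg 1 [0°–57.4°] uniform, h=28: full span → s += 28 → s = 28.0000
seg 2 [57.4°–123.9°] dwell: s stays 28.0000
seg 3 [123.9°–289.3°] cycloidal, h=10: full span → s += 10 → s = 38.0000
seg 4 [289.3°–329.2°] dwell: s stays 38.0000
seg 5 [329.2°–360°] uniform, h=10: θ=356.2° here. β=27, B=30.8. 10·27/30.8 = 8.7662 → s = 46.7662
radial distance = base radius + s = 15 + 46.7662 = 61.7662

61.7662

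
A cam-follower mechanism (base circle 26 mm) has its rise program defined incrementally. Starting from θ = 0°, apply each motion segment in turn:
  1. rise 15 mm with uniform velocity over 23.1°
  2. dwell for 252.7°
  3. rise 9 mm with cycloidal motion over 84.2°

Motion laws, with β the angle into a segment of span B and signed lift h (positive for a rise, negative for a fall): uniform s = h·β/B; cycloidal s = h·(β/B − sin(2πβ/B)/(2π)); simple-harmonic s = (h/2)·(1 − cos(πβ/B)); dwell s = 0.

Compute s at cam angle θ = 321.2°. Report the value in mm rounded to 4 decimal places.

seg 1 [0°–23.1°] uniform, h=15: full span → s += 15 → s = 15.0000
seg 2 [23.1°–275.8°] dwell: s stays 15.0000
seg 3 [275.8°–360°] cycloidal, h=9: θ=321.2° here. β=45.4, B=84.2. 9·(0.5392 − sin(2π·0.5392)/(2π)) = 5.2019 → s = 20.2019

20.2019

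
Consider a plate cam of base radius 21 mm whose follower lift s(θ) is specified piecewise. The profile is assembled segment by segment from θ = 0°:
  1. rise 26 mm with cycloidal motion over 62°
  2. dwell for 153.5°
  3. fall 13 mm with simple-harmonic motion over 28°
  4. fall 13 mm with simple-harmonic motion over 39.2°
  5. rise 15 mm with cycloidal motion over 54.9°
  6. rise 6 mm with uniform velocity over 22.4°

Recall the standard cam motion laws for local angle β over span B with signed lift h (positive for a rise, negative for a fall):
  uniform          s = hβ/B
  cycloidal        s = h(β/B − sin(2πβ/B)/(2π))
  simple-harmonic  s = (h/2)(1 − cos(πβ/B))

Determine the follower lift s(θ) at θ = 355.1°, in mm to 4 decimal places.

seg 1 [0°–62°] cycloidal, h=26: full span → s += 26 → s = 26.0000
seg 2 [62°–215.5°] dwell: s stays 26.0000
seg 3 [215.5°–243.5°] simple-harmonic, h=-13: full span → s += -13 → s = 13.0000
seg 4 [243.5°–282.7°] simple-harmonic, h=-13: full span → s += -13 → s = 0.0000
seg 5 [282.7°–337.6°] cycloidal, h=15: full span → s += 15 → s = 15.0000
seg 6 [337.6°–360°] uniform, h=6: θ=355.1° here. β=17.5, B=22.4. 6·17.5/22.4 = 4.6875 → s = 19.6875

19.6875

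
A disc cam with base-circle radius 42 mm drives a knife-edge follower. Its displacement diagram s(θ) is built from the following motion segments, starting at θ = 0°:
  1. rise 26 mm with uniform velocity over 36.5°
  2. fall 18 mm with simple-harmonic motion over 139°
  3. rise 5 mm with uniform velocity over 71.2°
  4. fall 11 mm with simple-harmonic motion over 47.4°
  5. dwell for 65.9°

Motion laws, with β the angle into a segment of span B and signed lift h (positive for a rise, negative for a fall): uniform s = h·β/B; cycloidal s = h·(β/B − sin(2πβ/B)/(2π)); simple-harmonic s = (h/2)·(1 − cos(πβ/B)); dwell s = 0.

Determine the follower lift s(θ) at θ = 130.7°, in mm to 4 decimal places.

seg 1 [0°–36.5°] uniform, h=26: full span → s += 26 → s = 26.0000
seg 2 [36.5°–175.5°] simple-harmonic, h=-18: θ=130.7° here. β=94.2, B=139. -18/2·(1 − cos(π·0.6777)) = -13.7674 → s = 12.2326

12.2326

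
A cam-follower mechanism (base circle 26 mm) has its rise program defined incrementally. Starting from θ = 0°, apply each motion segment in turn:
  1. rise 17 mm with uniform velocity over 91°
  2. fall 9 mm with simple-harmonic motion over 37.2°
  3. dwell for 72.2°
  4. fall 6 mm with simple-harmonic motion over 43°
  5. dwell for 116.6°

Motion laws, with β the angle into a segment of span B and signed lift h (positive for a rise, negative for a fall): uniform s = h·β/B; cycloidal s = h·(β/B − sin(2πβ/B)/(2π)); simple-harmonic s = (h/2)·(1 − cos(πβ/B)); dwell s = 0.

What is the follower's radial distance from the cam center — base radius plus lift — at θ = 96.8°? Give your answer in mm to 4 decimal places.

seg 1 [0°–91°] uniform, h=17: full span → s += 17 → s = 17.0000
seg 2 [91°–128.2°] simple-harmonic, h=-9: θ=96.8° here. β=5.8, B=37.2. -9/2·(1 − cos(π·0.1559)) = -0.5291 → s = 16.4709
radial distance = base radius + s = 26 + 16.4709 = 42.4709

42.4709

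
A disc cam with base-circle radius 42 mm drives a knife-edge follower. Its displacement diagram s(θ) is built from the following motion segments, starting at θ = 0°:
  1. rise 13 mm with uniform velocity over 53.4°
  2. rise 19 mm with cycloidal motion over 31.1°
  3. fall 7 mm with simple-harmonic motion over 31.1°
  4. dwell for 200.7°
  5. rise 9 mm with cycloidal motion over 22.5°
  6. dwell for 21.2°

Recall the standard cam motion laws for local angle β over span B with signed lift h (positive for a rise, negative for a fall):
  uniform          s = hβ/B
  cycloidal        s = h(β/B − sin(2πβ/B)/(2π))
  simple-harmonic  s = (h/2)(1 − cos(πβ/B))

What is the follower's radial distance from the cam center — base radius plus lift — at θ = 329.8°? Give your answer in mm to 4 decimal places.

seg 1 [0°–53.4°] uniform, h=13: full span → s += 13 → s = 13.0000
seg 2 [53.4°–84.5°] cycloidal, h=19: full span → s += 19 → s = 32.0000
seg 3 [84.5°–115.6°] simple-harmonic, h=-7: full span → s += -7 → s = 25.0000
seg 4 [115.6°–316.3°] dwell: s stays 25.0000
seg 5 [316.3°–338.8°] cycloidal, h=9: θ=329.8° here. β=13.5, B=22.5. 9·(0.6000 − sin(2π·0.6000)/(2π)) = 6.2419 → s = 31.2419
radial distance = base radius + s = 42 + 31.2419 = 73.2419

73.2419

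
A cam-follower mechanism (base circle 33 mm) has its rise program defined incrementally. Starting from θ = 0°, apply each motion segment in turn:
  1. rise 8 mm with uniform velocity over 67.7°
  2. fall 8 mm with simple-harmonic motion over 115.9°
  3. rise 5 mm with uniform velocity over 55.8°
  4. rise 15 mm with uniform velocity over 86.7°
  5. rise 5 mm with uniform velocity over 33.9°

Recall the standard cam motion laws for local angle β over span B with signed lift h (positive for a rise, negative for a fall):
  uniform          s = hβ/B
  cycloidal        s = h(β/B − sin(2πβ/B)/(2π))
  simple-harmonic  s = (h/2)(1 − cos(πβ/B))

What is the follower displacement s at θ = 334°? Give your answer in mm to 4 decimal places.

seg 1 [0°–67.7°] uniform, h=8: full span → s += 8 → s = 8.0000
seg 2 [67.7°–183.6°] simple-harmonic, h=-8: full span → s += -8 → s = 0.0000
seg 3 [183.6°–239.4°] uniform, h=5: full span → s += 5 → s = 5.0000
seg 4 [239.4°–326.1°] uniform, h=15: full span → s += 15 → s = 20.0000
seg 5 [326.1°–360°] uniform, h=5: θ=334° here. β=7.9, B=33.9. 5·7.9/33.9 = 1.1652 → s = 21.1652

21.1652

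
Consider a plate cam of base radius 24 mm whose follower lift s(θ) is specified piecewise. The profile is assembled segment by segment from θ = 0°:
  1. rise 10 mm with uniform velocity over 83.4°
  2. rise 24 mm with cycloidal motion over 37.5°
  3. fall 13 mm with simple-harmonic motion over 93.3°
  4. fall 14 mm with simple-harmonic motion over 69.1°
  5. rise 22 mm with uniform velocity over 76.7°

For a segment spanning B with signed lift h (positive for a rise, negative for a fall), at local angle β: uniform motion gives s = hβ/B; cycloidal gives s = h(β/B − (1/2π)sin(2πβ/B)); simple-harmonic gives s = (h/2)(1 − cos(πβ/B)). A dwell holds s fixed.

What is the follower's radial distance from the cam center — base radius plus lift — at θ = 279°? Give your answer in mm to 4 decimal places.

seg 1 [0°–83.4°] uniform, h=10: full span → s += 10 → s = 10.0000
seg 2 [83.4°–120.9°] cycloidal, h=24: full span → s += 24 → s = 34.0000
seg 3 [120.9°–214.2°] simple-harmonic, h=-13: full span → s += -13 → s = 21.0000
seg 4 [214.2°–283.3°] simple-harmonic, h=-14: θ=279° here. β=64.8, B=69.1. -14/2·(1 − cos(π·0.9378)) = -13.8667 → s = 7.1333
radial distance = base radius + s = 24 + 7.1333 = 31.1333

31.1333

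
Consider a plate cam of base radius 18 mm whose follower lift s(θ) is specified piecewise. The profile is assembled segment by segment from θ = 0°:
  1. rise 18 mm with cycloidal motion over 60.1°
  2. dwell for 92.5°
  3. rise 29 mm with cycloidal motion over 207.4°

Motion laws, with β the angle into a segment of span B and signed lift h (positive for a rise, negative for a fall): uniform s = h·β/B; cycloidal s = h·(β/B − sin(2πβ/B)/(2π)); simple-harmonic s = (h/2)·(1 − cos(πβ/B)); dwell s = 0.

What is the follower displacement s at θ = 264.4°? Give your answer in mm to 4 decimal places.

seg 1 [0°–60.1°] cycloidal, h=18: full span → s += 18 → s = 18.0000
seg 2 [60.1°–152.6°] dwell: s stays 18.0000
seg 3 [152.6°–360°] cycloidal, h=29: θ=264.4° here. β=111.8, B=207.4. 29·(0.5391 − sin(2π·0.5391)/(2π)) = 16.7539 → s = 34.7539

34.7539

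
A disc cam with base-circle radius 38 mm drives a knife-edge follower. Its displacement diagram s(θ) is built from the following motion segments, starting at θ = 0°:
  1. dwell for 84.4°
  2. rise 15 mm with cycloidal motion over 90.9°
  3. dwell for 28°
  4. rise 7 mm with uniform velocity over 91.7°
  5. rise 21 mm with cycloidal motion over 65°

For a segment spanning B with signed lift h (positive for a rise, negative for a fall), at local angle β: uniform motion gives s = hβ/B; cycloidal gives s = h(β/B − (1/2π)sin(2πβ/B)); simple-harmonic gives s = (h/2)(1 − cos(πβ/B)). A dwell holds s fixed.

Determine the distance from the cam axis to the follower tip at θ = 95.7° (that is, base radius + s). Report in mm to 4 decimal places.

seg 1 [0°–84.4°] dwell: s stays 0.0000
seg 2 [84.4°–175.3°] cycloidal, h=15: θ=95.7° here. β=11.3, B=90.9. 15·(0.1243 − sin(2π·0.1243)/(2π)) = 0.1839 → s = 0.1839
radial distance = base radius + s = 38 + 0.1839 = 38.1839

38.1839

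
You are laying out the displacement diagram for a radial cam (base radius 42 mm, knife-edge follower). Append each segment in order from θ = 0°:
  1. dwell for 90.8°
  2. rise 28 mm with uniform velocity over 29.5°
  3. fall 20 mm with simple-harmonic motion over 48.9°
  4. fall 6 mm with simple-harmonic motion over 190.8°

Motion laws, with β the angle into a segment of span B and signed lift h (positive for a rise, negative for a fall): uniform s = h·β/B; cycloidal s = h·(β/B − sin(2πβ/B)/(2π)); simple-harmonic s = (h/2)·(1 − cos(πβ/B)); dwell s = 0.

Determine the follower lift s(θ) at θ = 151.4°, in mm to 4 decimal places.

seg 1 [0°–90.8°] dwell: s stays 0.0000
seg 2 [90.8°–120.3°] uniform, h=28: full span → s += 28 → s = 28.0000
seg 3 [120.3°–169.2°] simple-harmonic, h=-20: θ=151.4° here. β=31.1, B=48.9. -20/2·(1 − cos(π·0.6360)) = -14.1435 → s = 13.8565

13.8565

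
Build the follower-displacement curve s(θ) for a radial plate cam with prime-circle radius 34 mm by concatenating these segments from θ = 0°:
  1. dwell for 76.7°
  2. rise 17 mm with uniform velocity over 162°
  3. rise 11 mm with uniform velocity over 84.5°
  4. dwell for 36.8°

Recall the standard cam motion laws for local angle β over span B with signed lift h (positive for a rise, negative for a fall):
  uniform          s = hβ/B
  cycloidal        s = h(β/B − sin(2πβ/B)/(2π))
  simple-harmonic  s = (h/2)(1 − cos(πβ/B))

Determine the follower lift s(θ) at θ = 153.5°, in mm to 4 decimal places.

seg 1 [0°–76.7°] dwell: s stays 0.0000
seg 2 [76.7°–238.7°] uniform, h=17: θ=153.5° here. β=76.8, B=162. 17·76.8/162 = 8.0593 → s = 8.0593

8.0593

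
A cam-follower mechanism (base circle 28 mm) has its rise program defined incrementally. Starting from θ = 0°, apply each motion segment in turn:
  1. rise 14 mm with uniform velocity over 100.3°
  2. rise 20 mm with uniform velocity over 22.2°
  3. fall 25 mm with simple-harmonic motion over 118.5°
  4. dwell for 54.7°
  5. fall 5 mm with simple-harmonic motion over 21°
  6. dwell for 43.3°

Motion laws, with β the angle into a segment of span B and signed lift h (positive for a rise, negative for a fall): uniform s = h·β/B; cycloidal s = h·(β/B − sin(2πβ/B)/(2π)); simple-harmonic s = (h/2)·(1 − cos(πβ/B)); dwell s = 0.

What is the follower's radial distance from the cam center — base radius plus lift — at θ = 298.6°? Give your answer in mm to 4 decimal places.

seg 1 [0°–100.3°] uniform, h=14: full span → s += 14 → s = 14.0000
seg 2 [100.3°–122.5°] uniform, h=20: full span → s += 20 → s = 34.0000
seg 3 [122.5°–241°] simple-harmonic, h=-25: full span → s += -25 → s = 9.0000
seg 4 [241°–295.7°] dwell: s stays 9.0000
seg 5 [295.7°–316.7°] simple-harmonic, h=-5: θ=298.6° here. β=2.9, B=21. -5/2·(1 − cos(π·0.1381)) = -0.2316 → s = 8.7684
radial distance = base radius + s = 28 + 8.7684 = 36.7684

36.7684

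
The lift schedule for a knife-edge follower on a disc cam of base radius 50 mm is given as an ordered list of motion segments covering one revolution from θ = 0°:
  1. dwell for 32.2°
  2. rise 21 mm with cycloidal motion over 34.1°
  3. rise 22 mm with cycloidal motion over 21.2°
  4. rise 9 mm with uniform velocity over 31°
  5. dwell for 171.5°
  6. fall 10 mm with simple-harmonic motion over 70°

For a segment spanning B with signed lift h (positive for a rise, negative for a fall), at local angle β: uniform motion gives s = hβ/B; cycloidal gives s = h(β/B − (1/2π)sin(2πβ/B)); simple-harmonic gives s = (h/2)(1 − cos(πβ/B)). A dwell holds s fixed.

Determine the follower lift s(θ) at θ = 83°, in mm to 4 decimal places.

seg 1 [0°–32.2°] dwell: s stays 0.0000
seg 2 [32.2°–66.3°] cycloidal, h=21: full span → s += 21 → s = 21.0000
seg 3 [66.3°–87.5°] cycloidal, h=22: θ=83° here. β=16.7, B=21.2. 22·(0.7877 − sin(2π·0.7877)/(2π)) = 20.7336 → s = 41.7336

41.7336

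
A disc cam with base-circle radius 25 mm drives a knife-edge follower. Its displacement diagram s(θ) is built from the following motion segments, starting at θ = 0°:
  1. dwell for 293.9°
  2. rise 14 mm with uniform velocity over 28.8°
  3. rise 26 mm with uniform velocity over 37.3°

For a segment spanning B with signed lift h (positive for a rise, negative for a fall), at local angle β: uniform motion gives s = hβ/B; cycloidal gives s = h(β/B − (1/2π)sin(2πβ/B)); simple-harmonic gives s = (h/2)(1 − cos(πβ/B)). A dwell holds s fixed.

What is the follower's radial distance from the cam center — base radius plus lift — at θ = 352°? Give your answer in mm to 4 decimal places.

seg 1 [0°–293.9°] dwell: s stays 0.0000
seg 2 [293.9°–322.7°] uniform, h=14: full span → s += 14 → s = 14.0000
seg 3 [322.7°–360°] uniform, h=26: θ=352° here. β=29.3, B=37.3. 26·29.3/37.3 = 20.4236 → s = 34.4236
radial distance = base radius + s = 25 + 34.4236 = 59.4236

59.4236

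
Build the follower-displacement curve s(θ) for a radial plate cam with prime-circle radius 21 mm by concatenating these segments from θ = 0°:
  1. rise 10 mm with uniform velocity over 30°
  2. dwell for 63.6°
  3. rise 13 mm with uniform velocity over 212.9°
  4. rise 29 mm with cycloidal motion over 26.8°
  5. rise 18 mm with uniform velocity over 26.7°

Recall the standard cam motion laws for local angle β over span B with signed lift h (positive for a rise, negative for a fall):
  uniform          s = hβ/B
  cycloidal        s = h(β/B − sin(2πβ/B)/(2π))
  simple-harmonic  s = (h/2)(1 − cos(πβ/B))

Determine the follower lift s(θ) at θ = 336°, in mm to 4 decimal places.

seg 1 [0°–30°] uniform, h=10: full span → s += 10 → s = 10.0000
seg 2 [30°–93.6°] dwell: s stays 10.0000
seg 3 [93.6°–306.5°] uniform, h=13: full span → s += 13 → s = 23.0000
seg 4 [306.5°–333.3°] cycloidal, h=29: full span → s += 29 → s = 52.0000
seg 5 [333.3°–360°] uniform, h=18: θ=336° here. β=2.7, B=26.7. 18·2.7/26.7 = 1.8202 → s = 53.8202

53.8202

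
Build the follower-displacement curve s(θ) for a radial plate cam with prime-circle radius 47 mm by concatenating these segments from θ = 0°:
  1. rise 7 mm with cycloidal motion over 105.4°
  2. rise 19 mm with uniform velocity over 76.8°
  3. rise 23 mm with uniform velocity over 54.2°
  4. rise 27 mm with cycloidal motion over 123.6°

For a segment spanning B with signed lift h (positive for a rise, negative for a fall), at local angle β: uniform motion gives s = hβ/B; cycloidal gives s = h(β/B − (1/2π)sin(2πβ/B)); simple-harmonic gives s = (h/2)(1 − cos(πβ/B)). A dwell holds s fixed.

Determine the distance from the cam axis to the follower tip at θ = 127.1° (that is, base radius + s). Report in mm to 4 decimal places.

seg 1 [0°–105.4°] cycloidal, h=7: full span → s += 7 → s = 7.0000
seg 2 [105.4°–182.2°] uniform, h=19: θ=127.1° here. β=21.7, B=76.8. 19·21.7/76.8 = 5.3685 → s = 12.3685
radial distance = base radius + s = 47 + 12.3685 = 59.3685

59.3685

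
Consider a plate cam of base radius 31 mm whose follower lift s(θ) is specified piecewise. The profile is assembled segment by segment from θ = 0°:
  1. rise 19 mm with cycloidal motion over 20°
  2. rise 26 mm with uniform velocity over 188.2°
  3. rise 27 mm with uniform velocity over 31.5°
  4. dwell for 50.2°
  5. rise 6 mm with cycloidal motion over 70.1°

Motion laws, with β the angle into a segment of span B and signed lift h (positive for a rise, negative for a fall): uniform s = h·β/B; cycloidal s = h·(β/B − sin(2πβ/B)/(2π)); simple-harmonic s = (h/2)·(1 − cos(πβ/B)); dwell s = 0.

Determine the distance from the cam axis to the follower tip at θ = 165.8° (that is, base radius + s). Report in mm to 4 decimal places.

seg 1 [0°–20°] cycloidal, h=19: full span → s += 19 → s = 19.0000
seg 2 [20°–208.2°] uniform, h=26: θ=165.8° here. β=145.8, B=188.2. 26·145.8/188.2 = 20.1424 → s = 39.1424
radial distance = base radius + s = 31 + 39.1424 = 70.1424

70.1424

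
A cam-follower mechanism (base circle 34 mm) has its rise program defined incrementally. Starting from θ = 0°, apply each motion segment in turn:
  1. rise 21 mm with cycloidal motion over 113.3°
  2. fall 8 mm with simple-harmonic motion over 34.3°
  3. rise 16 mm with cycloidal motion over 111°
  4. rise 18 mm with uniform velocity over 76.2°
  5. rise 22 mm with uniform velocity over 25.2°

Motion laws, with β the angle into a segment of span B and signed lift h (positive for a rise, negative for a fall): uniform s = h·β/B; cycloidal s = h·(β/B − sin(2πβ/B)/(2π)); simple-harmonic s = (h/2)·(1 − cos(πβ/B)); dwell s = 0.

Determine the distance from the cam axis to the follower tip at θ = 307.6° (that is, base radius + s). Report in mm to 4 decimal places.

seg 1 [0°–113.3°] cycloidal, h=21: full span → s += 21 → s = 21.0000
seg 2 [113.3°–147.6°] simple-harmonic, h=-8: full span → s += -8 → s = 13.0000
seg 3 [147.6°–258.6°] cycloidal, h=16: full span → s += 16 → s = 29.0000
seg 4 [258.6°–334.8°] uniform, h=18: θ=307.6° here. β=49, B=76.2. 18·49/76.2 = 11.5748 → s = 40.5748
radial distance = base radius + s = 34 + 40.5748 = 74.5748

74.5748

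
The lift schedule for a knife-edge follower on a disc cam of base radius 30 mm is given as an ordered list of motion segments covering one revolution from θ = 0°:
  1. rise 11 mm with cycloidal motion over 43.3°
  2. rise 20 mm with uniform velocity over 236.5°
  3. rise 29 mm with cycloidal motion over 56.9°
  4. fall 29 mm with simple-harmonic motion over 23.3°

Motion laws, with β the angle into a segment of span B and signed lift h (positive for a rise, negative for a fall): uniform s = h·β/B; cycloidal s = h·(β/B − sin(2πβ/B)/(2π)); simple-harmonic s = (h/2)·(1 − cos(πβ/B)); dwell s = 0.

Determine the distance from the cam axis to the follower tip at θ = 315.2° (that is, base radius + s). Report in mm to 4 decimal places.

seg 1 [0°–43.3°] cycloidal, h=11: full span → s += 11 → s = 11.0000
seg 2 [43.3°–279.8°] uniform, h=20: full span → s += 20 → s = 31.0000
seg 3 [279.8°–336.7°] cycloidal, h=29: θ=315.2° here. β=35.4, B=56.9. 29·(0.6221 − sin(2π·0.6221)/(2π)) = 21.2467 → s = 52.2467
radial distance = base radius + s = 30 + 52.2467 = 82.2467

82.2467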